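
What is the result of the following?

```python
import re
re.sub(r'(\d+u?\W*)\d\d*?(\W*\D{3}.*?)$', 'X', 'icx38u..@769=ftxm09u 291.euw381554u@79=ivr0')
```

This matches one or more of a digit, then optionally a literal 'u', then zero or more of a non-word character (captured); then a digit, then zero or more of a digit (lazy); then zero or more of a non-word character, then exactly 3 of a non-digit, then zero or more of any character (lazy) (captured); then anchored at the end.
Matches: at [3:43] → '38u..@769=ftxm09u 291.euw381554u@79=ivr0'.
Every occurrence is swapped for 'X'.

'icxX'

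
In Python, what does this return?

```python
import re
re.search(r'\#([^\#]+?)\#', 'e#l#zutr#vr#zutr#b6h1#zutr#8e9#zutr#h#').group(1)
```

`re.search` tries every starting position until one works.
The match spans [1:4] → '#l#'.
Captured: group 1 = 'l'.

'l'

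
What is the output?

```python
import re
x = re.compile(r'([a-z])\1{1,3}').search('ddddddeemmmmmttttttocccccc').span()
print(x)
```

(0, 4)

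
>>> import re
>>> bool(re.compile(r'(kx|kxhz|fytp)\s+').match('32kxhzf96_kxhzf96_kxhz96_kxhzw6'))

False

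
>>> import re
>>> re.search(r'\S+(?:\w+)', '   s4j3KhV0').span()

(3, 11)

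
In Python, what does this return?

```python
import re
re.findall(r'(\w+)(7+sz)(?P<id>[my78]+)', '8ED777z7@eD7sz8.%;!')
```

Pattern: one or more of a word character (captured); then one or more of a literal '7', then the literal 'sz' (captured); then one or more of one of [my78] (captured as 'id').
Scanning left to right: at [9:15] match 'eD7sz8', groups = ('eD', '7sz', '8').
Multiple groups make `findall` return tuples — one 3-tuple for the one match.

[('eD', '7sz', '8')]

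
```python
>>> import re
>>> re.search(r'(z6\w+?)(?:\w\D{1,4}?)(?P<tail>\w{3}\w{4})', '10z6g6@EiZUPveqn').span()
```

(2, 14)

With the lazy modifier that quantifier settles for the fewest repetitions that let the rest of the pattern succeed (the atoms after it are unaffected and can still be greedy).
The match spans [2:14] → 'z6g6@EiZUPve'.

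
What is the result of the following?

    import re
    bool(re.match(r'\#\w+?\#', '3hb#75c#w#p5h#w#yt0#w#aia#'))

`match` is anchored at position 0; if the pattern doesn't fit there, it returns None.
Here the string doesn't start with a match, so the call returns None, and `bool(None)` is False.

False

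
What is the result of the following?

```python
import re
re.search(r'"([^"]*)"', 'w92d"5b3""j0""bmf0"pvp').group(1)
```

'5b3'

The match spans [4:9] → '"5b3"'.
Captured: group 1 = '5b3'.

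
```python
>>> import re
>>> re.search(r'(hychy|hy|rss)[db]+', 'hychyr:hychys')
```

None

Here the pattern never matches, so the call returns None.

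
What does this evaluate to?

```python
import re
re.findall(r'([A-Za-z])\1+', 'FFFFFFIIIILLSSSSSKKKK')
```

['F', 'I', 'L', 'S', 'K']

The backreference `\1` re-matches whatever the first group consumed, character for character.
With a single group, `findall` returns only what that group captured — 5 items.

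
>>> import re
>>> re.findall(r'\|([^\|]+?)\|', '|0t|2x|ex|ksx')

With a single group, `findall` returns only what that group captured — 2 items.

['0t', 'ex']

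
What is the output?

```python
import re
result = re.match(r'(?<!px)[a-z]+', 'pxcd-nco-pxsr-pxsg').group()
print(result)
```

`(?!…)`/`(?<!…)` only lets a position through if the neighbouring text does NOT match; no characters are consumed.
`re.match` only tries the pattern at the start of the string.
The match spans [0:4] → 'pxcd'.

pxcd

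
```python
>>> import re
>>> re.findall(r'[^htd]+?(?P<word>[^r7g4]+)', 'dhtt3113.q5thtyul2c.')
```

Pattern: one or more of any character except [htd] (lazy); then one or more of any character except [r7g4] (captured as 'word').
One capturing group, so `findall` returns just the captured substring from the one match — 1 in all.

['113.q5thtyul2c.']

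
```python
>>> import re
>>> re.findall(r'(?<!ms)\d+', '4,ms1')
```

['4']

A negative assertion filters positions out without eating any characters.
Walking the string: at [0:1] → '4'.
With no groups in the pattern, `findall` gives back each whole match — 1 here.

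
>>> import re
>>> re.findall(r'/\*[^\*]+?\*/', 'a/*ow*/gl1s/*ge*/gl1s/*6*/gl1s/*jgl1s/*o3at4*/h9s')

`findall` yields the raw match text (4 of them) because the pattern has no groups.

['/*ow*/', '/*ge*/', '/*6*/', '/*o3at4*/']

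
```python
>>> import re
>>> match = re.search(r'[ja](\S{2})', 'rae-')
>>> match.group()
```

'ae-'

This matches one of [ja]; then exactly 2 of a non-whitespace character (captured).
The match spans [1:4] → 'ae-'.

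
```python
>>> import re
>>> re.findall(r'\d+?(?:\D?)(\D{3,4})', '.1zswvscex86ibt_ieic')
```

This matches one or more of a digit (lazy); then optionally a non-digit (non-capturing group); then 3 to 4 of a non-digit (captured).
Scanning left to right: at [1:7] match '1zswvs', group 1 = 'swvs'; at [10:17] match '86ibt_i', group 1 = 'bt_i'.
`findall` collects group 1 from each match (2 total).

['swvs', 'bt_i']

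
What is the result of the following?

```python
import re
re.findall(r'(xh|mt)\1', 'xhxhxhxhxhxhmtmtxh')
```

['xh', 'xh', 'xh', 'mt']

A backreference is literal: `\1` must see the identical characters the first group matched.
Walking the string: at [0:4] match 'xhxh', group 1 = 'xh'; at [4:8] match 'xhxh', group 1 = 'xh'; at [8:12] match 'xhxh', group 1 = 'xh'; at [12:16] match 'mtmt', group 1 = 'mt'.
Because there's exactly one group, `findall` drops the full match and keeps group 1 from each hit.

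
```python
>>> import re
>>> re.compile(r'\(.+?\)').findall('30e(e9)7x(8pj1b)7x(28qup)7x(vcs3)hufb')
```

['(e9)', '(8pj1b)', '(28qup)', '(vcs3)']

With the lazy modifier that quantifier settles for the fewest repetitions that let the rest of the pattern succeed (the atoms after it are unaffected and can still be greedy).
Walking the string: at [3:7] → '(e9)'; at [9:16] → '(8pj1b)'; at [18:25] → '(28qup)'; at [27:33] → '(vcs3)'.
`findall` yields the raw match text (4 of them) because the pattern has no groups.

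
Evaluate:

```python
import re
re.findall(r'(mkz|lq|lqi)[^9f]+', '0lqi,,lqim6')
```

['lq']

`|` is ordered: at each position the engine commits to the first alternative that works.
`findall` collects group 1 from the one match (1 total).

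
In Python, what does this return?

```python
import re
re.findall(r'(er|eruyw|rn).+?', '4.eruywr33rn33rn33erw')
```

['er', 'rn', 'rn', 'er']

`|` is ordered: at each position the engine commits to the first alternative that works.
Matches: at [2:5] match 'eru', group 1 = 'er'; at [10:13] match 'rn3', group 1 = 'rn'; at [14:17] match 'rn3', group 1 = 'rn'; at [18:21] match 'erw', group 1 = 'er'.
`findall` collects group 1 from each match (4 total).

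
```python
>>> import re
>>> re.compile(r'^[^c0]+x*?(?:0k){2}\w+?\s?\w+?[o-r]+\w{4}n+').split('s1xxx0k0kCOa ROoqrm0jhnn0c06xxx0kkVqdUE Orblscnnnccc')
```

This matches anchored at the start of the string; then one or more of any character except [c0]; then zero or more of the literal 'x' (lazy), then the literal '0k' repeated 2 times, then one or more of a word character (lazy); then optionally whitespace; then one or more of a word character (lazy); then one or more of a character in [o-r]; then exactly 4 of a word character, then one or more of a literal 'n'.
Matches to split on: at [0:24] → 's1xxx0k0kCOa ROoqrm0jhnn'.
Splitting on the pattern gives 2 pieces.

['', '0c06xxx0kkVqdUE Orblscnnnccc']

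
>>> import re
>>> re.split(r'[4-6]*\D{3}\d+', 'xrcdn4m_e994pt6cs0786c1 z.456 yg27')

['xr', '', 'pt6cs0786c1', '', '']

The pattern matches zero or more of a character in [4-6], then exactly 3 of a non-digit; then one or more of a digit.
The string is cut at each match, leaving 5 pieces.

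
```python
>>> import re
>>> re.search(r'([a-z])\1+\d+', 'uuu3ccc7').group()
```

The backreference `\1` re-matches whatever the first group consumed, character for character.
`search` walks the string left to right and returns the first match it finds.
The match spans [0:4] → 'uuu3'.
Captured: group 1 = 'u'.

'uuu3'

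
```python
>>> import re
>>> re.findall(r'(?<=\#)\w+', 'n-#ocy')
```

The `(?=…)`/`(?<=…)` assertion just peeks at neighbouring text; it doesn't advance the match position.
Matches: at [3:6] → 'ocy'.
With no groups in the pattern, `findall` gives back each whole match — 1 here.

['ocy']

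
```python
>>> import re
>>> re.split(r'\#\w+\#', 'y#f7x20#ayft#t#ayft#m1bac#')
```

['y', 'ayft', 'ayft', '']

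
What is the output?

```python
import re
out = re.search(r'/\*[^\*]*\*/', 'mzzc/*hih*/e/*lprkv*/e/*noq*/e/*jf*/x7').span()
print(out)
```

(4, 11)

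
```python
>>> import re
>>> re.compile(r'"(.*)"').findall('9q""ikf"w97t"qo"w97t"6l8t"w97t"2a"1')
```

With a single group, `findall` returns only what that group captured — 1 item.

['"ikf"w97t"qo"w97t"6l8t"w97t"2a']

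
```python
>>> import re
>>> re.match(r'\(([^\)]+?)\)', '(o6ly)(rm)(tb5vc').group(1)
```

'o6ly'

`match` is anchored at position 0; if the pattern doesn't fit there, it returns None.
The match spans [0:6] → '(o6ly)'.
Captured: group 1 = 'o6ly'.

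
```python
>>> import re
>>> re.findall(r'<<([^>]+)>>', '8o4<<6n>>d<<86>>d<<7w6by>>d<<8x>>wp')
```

Because there's exactly one group, `findall` drops the full match and keeps group 1 from each hit.

['6n', '86', '7w6by', '8x']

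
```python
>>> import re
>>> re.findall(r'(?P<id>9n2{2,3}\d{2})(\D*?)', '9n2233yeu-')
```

[('9n2233', '')]

Lazy quantifiers expand one character at a time until the remainder of the pattern can match.
Multiple groups make `findall` return tuples — one 2-tuple for the one match.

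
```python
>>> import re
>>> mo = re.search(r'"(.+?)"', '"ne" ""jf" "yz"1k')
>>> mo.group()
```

'"ne"'

A non-greedy quantifier consumes as few characters as it can — just enough that the remainder of the pattern still matches from where it stops; whatever follows it matches normally.
The match spans [0:4] → '"ne"'.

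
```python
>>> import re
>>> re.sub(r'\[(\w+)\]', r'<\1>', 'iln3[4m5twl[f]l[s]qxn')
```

'iln3[4m5twl<f>l<s>qxn'

`\1` in the replacement pulls in group 1's text for each match.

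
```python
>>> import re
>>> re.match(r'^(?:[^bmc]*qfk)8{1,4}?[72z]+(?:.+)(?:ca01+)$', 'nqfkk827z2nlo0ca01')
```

None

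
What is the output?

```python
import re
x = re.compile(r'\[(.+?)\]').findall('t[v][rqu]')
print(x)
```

['v', 'rqu']

With the lazy modifier that quantifier settles for the fewest repetitions that let the rest of the pattern succeed (the atoms after it are unaffected and can still be greedy).
Because there's exactly one group, `findall` drops the full match and keeps group 1 from each hit.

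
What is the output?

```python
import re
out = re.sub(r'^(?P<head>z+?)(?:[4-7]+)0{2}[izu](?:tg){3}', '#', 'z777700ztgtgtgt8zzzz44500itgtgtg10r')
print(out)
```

#t8zzzz44500itgtgtg10r

Every occurrence is swapped for '#'.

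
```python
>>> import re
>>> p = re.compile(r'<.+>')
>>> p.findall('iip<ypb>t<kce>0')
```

['<ypb>t<kce>']

Matches: at [3:14] → '<ypb>t<kce>'.
No capturing groups, so `findall` returns the 1 full match string.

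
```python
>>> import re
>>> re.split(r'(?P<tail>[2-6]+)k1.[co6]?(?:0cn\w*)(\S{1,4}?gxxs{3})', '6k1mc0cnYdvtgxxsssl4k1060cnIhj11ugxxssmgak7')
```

This matches one or more of a character in [2-6] (captured as 'tail'); then the literal 'k1', then any character, then optionally one of [co6]; then the literal '0cn', then zero or more of a word character (non-capturing group); then 1 to 4 of a non-whitespace character (lazy), then the literal 'gxx', then exactly 3 of the literal 's' (captured).
Matches to split on: at [0:18] → '6k1mc0cnYdvtgxxsss'.
`re.split` interleaves the captured-group text with the surrounding fragments.

['', '6', 'tgxxsss', 'l4k1060cnIhj11ugxxssmgak7']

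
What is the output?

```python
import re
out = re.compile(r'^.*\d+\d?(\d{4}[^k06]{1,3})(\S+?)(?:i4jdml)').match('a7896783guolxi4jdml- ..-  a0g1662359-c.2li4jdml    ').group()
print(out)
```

a7896783guolxi4jdml- ..-  a0g1662359-c.2li4jdml

`re.match` won't scan ahead — the pattern has to work from the very first character.
The match spans [0:47] → 'a7896783guolxi4jdml- ..-  a0g1662359-c.2li4jdml'.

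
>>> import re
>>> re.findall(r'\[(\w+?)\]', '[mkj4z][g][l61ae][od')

Scanning left to right: at [0:7] match '[mkj4z]', group 1 = 'mkj4z'; at [7:10] match '[g]', group 1 = 'g'; at [10:17] match '[l61ae]', group 1 = 'l61ae'.
Because there's exactly one group, `findall` drops the full match and keeps group 1 from each hit.

['mkj4z', 'g', 'l61ae']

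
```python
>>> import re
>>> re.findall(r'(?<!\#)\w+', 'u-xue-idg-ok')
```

['u', 'xue', 'idg', 'ok']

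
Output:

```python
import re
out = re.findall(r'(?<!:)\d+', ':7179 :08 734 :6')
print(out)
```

['179', '8', '734']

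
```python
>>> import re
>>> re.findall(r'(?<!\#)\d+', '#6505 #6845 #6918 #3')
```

['505', '845', '918']

Because the assertion is negative and zero-width, positions next to the forbidden text are skipped.
Walking the string: at [2:5] → '505'; at [8:11] → '845'; at [14:17] → '918'.
With no groups in the pattern, `findall` gives back each whole match — 3 here.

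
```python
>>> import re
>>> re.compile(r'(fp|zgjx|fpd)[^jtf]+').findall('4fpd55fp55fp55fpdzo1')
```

The regex engine tests alternatives in the order written; an earlier branch that matches wins even if a later one would match more.
Walking the string: at [1:6] match 'fpd55', group 1 = 'fp'; at [6:10] match 'fp55', group 1 = 'fp'; at [10:14] match 'fp55', group 1 = 'fp'; at [14:20] match 'fpdzo1', group 1 = 'fp'.
`findall` collects group 1 from each match (4 total).

['fp', 'fp', 'fp', 'fp']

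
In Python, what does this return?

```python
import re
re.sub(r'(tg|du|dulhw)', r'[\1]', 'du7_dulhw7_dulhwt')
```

'[du]7_[du]lhw7_[du]lhwt'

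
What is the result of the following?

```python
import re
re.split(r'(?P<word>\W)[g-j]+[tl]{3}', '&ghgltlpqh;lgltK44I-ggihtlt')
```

['', '&', 'pqh;lgltK44I', '-', '']

This matches a non-word character (captured as 'word'); then one or more of a character in [g-j], then exactly 3 of one of [tl].
Matches to split on: at [0:7] → '&ghgltl'; at [19:27] → '-ggihtlt'.
Because the pattern has a capturing group, `split` also inserts each captured text between the pieces.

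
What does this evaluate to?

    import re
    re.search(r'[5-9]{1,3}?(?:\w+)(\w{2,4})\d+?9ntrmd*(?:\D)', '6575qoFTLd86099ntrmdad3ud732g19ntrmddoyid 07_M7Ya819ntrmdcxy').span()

(0, 38)

The pattern matches 1 to 3 of a character in [5-9] (lazy); then one or more of a word character (non-capturing group); then 2 to 4 of a word character (captured); then one or more of a digit (lazy); then the literal '9n', then the literal 'trm', then zero or more of a literal 'd'; then a non-digit (non-capturing group).
`re.search` scans for the first position where the pattern succeeds.
The match spans [0:38] → '6575qoFTLd86099ntrmdad3ud732g19ntrmddo'.
Captured: group 1 = '2g'.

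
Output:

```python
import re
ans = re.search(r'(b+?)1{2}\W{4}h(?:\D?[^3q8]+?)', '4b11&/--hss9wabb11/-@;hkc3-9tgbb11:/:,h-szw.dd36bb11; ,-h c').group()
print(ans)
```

b11&/--hss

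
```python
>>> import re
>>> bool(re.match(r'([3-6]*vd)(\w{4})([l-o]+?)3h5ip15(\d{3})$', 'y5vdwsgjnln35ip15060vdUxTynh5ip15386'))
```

False

`re.match` only tries the pattern at the start of the string.
Here position 0 doesn't satisfy it, so the call returns None, and `bool(None)` is False.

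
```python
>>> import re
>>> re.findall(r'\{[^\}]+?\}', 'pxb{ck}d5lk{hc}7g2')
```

Scanning left to right: at [3:7] → '{ck}'; at [11:15] → '{hc}'.
Since nothing is captured, `findall` lists the 2 matched substrings directly.

['{ck}', '{hc}']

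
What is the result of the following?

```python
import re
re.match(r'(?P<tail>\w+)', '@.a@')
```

Pattern: one or more of a word character (captured as 'tail').
`re.match` won't scan ahead — the pattern has to work from the very first character.
Here the string doesn't start with a match, so the call returns None.

None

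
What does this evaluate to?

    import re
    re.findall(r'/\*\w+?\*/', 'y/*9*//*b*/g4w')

['/*9*/', '/*b*/']

Matches: at [1:6] → '/*9*/'; at [6:11] → '/*b*/'.
With no groups in the pattern, `findall` gives back each whole match — 2 here.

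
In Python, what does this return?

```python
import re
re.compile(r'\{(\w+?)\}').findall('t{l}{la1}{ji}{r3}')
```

One capturing group, so `findall` returns just the captured substring from each match — 4 in all.

['l', 'la1', 'ji', 'r3']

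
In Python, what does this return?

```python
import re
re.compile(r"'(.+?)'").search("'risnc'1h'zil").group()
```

"'risnc'"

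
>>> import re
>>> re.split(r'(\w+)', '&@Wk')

The pattern matches one or more of a word character (captured).
Matches to split on: at [2:4] → 'Wk'.
`re.split` interleaves the captured-group text with the surrounding fragments.

['&@', 'Wk', '']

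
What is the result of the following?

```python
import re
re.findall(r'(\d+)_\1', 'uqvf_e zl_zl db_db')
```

[]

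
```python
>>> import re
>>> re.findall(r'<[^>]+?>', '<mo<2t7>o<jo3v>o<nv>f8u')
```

With no groups in the pattern, `findall` gives back each whole match — 3 here.

['<mo<2t7>', '<jo3v>', '<nv>']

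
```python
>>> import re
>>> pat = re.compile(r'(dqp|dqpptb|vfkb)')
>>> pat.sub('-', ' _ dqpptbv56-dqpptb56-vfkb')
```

' _ -ptbv56--ptb56--'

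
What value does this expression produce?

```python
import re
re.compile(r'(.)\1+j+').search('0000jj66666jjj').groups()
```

The match spans [0:6] → '0000jj'.
Captured: group 1 = '0'.

('0',)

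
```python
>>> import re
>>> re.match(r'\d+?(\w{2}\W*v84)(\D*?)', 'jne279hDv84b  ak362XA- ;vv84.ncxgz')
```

None

Pattern: one or more of a digit (lazy); then exactly 2 of a word character, then zero or more of a non-word character, then the literal 'v84' (captured); then zero or more of a non-digit (lazy) (captured).
`match` is anchored at position 0; if the pattern doesn't fit there, it returns None.
Here the pattern fails at index 0, so the call returns None.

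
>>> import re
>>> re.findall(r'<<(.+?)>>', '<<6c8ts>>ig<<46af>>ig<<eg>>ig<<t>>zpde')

A non-greedy quantifier consumes as few characters as it can — just enough that the remainder of the pattern still matches from where it stops; whatever follows it matches normally.
Walking the string: at [0:9] match '<<6c8ts>>', group 1 = '6c8ts'; at [11:19] match '<<46af>>', group 1 = '46af'; at [21:27] match '<<eg>>', group 1 = 'eg'; at [29:34] match '<<t>>', group 1 = 't'.
With a single group, `findall` returns only what that group captured — 4 items.

['6c8ts', '46af', 'eg', 't']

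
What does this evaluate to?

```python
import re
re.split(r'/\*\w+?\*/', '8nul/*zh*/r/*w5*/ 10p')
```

['8nul', 'r', ' 10p']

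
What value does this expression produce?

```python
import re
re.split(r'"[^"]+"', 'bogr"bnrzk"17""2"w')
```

['bogr', '17"', 'w']

Matches to split on: at [4:11] → '"bnrzk"'; at [14:17] → '"2"'.
Splitting on the pattern gives 3 pieces.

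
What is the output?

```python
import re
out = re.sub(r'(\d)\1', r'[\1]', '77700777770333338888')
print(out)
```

`\1` has to match the exact text group 1 already captured.
Each match is replaced using the text its own group 1 captured.

[7]7[0][7][7]70[3][3]3[8][8]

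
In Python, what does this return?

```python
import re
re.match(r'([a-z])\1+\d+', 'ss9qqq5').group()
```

'ss9'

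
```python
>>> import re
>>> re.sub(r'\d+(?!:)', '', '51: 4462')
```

The negative lookaround is zero-width — it rules out positions where the adjacent text would match, without consuming anything.
Matches: at [0:1] → '5'; at [4:8] → '4462'.
Every occurrence is swapped for ''.

'1: '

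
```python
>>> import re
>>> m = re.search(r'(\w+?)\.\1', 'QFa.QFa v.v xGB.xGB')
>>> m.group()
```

The backreference `\1` re-matches whatever the first group consumed, character for character.
Unlike `match`, `search` isn't anchored — it looks for the pattern anywhere in the string.
The match spans [0:7] → 'QFa.QFa'.
Captured: group 1 = 'QFa'.

'QFa.QFa'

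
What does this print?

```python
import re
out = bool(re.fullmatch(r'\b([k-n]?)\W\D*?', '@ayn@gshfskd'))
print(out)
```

False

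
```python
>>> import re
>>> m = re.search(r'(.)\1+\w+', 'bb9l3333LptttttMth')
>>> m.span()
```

(0, 18)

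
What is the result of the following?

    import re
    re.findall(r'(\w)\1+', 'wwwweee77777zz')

After group 1 captures some text, `\1` only succeeds where that same text appears again.
With a single group, `findall` returns only what that group captured — 4 items.

['w', 'e', '7', 'z']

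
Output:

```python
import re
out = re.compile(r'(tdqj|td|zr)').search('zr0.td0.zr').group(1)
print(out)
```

`re.search` tries every starting position until one works.
The match spans [0:2] → 'zr'.
Captured: group 1 = 'zr'.

zr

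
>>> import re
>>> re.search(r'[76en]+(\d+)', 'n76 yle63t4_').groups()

('6',)

The match spans [0:3] → 'n76'.
Captured: group 1 = '6'.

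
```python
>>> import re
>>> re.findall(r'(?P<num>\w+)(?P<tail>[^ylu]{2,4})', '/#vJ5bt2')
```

[('vJ5b', 't2')]

The pattern matches one or more of a word character (captured as 'num'); then 2 to 4 of any character except [ylu] (captured as 'tail').
Matches: at [2:8] match 'vJ5bt2', groups = ('vJ5b', 't2').
2 groups means the one result is a tuple of 2 captured strings — 1 here.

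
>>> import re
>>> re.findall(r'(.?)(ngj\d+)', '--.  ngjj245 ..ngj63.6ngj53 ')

[('.', 'ngj63'), ('6', 'ngj53')]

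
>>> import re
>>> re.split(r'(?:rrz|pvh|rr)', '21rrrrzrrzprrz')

['21', '', '', 'p', '']

The regex engine tests alternatives in the order written; an earlier branch that matches wins even if a later one would match more.
The string is cut at each match, leaving 5 pieces.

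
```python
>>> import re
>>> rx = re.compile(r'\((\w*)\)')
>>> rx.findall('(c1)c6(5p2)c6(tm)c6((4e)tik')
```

One capturing group, so `findall` returns just the captured substring from each match — 4 in all.

['c1', '5p2', 'tm', '4e']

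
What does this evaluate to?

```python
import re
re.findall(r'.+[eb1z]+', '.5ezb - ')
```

['.5ezb']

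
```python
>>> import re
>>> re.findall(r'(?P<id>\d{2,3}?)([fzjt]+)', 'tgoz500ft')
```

[('500', 'ft')]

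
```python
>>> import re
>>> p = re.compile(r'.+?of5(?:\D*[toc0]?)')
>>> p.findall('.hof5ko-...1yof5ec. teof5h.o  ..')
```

['.hof5ko-...', '1yof5ec. teof']

The pattern matches one or more of any character (lazy), then the literal 'of5'; then zero or more of a non-digit, then optionally one of [toc0] (non-capturing group).
Lazy quantifiers expand one character at a time until the remainder of the pattern can match.
Scanning left to right: at [0:11] → '.hof5ko-...'; at [11:24] → '1yof5ec. teof'.
`findall` yields the raw match text (2 of them) because the pattern has no groups.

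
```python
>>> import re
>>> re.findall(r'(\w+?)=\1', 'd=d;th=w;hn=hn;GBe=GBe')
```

`\1` is not a pattern — it's the concrete string captured by group 1, re-applied verbatim.
With a single group, `findall` returns only what that group captured — 3 items.

['d', 'hn', 'GBe']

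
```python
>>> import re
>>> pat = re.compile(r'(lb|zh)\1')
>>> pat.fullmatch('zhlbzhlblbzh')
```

None

`re.fullmatch` is like wrapping the pattern in `^…$` (in single-line mode).
Here there's no way to consume every character, so the call returns None.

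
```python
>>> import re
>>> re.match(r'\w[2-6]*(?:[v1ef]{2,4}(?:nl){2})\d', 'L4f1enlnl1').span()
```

`match` is anchored at position 0; if the pattern doesn't fit there, it returns None.
The match spans [0:10] → 'L4f1enlnl1'.

(0, 10)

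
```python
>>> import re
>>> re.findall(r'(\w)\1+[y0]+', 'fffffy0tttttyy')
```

A backreference is literal: `\1` must see the identical characters the first group matched.
One capturing group, so `findall` returns just the captured substring from each match — 2 in all.

['f', 't']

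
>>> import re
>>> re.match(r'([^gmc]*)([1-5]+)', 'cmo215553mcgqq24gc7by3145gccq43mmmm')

None

This matches zero or more of any character except [gmc] (captured); then one or more of a character in [1-5] (captured).
`re.match` won't scan ahead — the pattern has to work from the very first character.
Here the pattern fails at index 0, so the call returns None.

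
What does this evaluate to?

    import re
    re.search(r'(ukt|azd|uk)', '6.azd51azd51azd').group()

The match spans [2:5] → 'azd'.

'azd'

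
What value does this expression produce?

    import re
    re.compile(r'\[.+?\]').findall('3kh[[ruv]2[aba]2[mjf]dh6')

['[[ruv]', '[aba]', '[mjf]']

Because the quantifier is non-greedy, it stops expanding at the earliest point where the rest of the pattern can succeed.
Scanning left to right: at [3:9] → '[[ruv]'; at [10:15] → '[aba]'; at [16:21] → '[mjf]'.
With no groups in the pattern, `findall` gives back each whole match — 3 here.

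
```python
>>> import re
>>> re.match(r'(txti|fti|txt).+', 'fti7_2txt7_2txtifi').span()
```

`match` is anchored at position 0; if the pattern doesn't fit there, it returns None.
The match spans [0:18] → 'fti7_2txt7_2txtifi'.
Captured: group 1 = 'fti'.

(0, 18)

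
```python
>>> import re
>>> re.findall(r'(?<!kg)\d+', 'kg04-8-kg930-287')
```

['4', '8', '30', '287']

A negative assertion filters positions out without eating any characters.
No capturing groups, so `findall` returns the 4 full match strings.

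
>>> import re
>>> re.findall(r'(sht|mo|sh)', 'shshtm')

`|` is ordered: at each position the engine commits to the first alternative that works.
Walking the string: at [0:2] match 'sh', group 1 = 'sh'; at [2:5] match 'sht', group 1 = 'sht'.
`findall` collects group 1 from each match (2 total).

['sh', 'sht']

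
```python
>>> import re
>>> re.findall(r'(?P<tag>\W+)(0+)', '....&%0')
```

[('....&%', '0')]

Pattern: one or more of a non-word character (captured as 'tag'); then one or more of a literal '0' (captured).
Walking the string: at [0:7] match '....&%0', groups = ('....&%', '0').
2 groups means the one result is a tuple of 2 captured strings — 1 here.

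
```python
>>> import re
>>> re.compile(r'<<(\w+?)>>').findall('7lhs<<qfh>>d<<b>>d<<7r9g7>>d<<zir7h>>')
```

One capturing group, so `findall` returns just the captured substring from each match — 4 in all.

['qfh', 'b', '7r9g7', 'zir7h']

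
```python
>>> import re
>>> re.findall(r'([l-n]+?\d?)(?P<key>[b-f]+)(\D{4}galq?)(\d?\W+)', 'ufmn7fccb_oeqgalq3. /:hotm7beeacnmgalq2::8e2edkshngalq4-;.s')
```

Pattern: one or more of a character in [l-n] (lazy), then optionally a digit (captured); then one or more of a character in [b-f] (captured as 'key'); then exactly 4 of a non-digit, then the literal 'gal', then optionally the literal 'q' (captured); then optionally a digit, then one or more of a non-word character (captured).
Matches: at [2:22] match 'mn7fccb_oeqgalq3. /:', groups = ('mn7', 'fccb', '_oeqgalq', '3. /:'); at [25:41] match 'm7beeacnmgalq2::', groups = ('m7', 'bee', 'acnmgalq', '2::').
`findall` packs the 4 group values into a tuple for every match.

[('mn7', 'fccb', '_oeqgalq', '3. /:'), ('m7', 'bee', 'acnmgalq', '2::')]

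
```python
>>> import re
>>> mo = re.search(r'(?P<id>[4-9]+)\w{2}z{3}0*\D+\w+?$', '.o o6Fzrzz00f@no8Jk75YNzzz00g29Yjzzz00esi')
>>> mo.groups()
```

The pattern matches one or more of a character in [4-9] (captured as 'id'); then exactly 2 of a word character, then exactly 3 of the literal 'z', then zero or more of a literal '0'; then one or more of a non-digit; then one or more of a word character (lazy); then anchored at the end.
Unlike `match`, `search` isn't anchored — it looks for the pattern anywhere in the string.
The match spans [19:41] → '75YNzzz00g29Yjzzz00esi'.
Captured: group 1 = '75'.

('75',)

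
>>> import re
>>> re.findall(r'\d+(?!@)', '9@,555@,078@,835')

['55', '07', '835']

A negative assertion filters positions out without eating any characters.
Scanning left to right: at [3:5] → '55'; at [8:10] → '07'; at [13:16] → '835'.
With no groups in the pattern, `findall` gives back each whole match — 3 here.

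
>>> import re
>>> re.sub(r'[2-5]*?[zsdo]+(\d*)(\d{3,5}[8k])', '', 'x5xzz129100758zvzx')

'x5xzvzx'

Pattern: zero or more of a character in [2-5] (lazy), then one or more of one of [zsdo]; then zero or more of a digit (captured); then 3 to 5 of a digit, then one of [8k] (captured).
Matches: at [3:14] → 'zz129100758'.
Every occurrence is swapped for ''.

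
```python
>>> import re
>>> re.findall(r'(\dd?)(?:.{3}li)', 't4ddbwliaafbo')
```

['4d']

This matches a digit, then optionally the literal 'd' (captured); then exactly 3 of any character, then the literal 'li' (non-capturing group).
Scanning left to right: at [1:8] match '4ddbwli', group 1 = '4d'.
One capturing group, so `findall` returns just the captured substring from the one match — 1 in all.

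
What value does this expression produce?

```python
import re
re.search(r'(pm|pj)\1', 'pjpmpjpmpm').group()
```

After group 1 captures some text, `\1` only succeeds where that same text appears again.
`search` walks the string left to right and returns the first match it finds.
The match spans [6:10] → 'pmpm'.
Captured: group 1 = 'pm'.

'pmpm'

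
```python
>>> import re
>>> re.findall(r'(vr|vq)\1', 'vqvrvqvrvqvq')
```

['vq']

A backreference is literal: `\1` must see the identical characters the first group matched.
Because there's exactly one group, `findall` drops the full match and keeps group 1 from the one hit.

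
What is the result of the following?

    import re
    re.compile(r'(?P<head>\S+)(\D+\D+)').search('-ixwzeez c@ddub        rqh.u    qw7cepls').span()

(0, 34)

This matches one or more of a non-whitespace character (captured as 'head'); then one or more of a non-digit, then one or more of a non-digit (captured).
The match spans [0:34] → '-ixwzeez c@ddub        rqh.u    qw'.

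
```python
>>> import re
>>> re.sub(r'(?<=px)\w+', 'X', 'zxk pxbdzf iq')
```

The lookaround is zero-width — it requires the adjacent text to match without consuming it, so the asserted text isn't part of the match.
Matches: at [6:10] → 'bdzf'.
Each match is replaced by 'X'.

'zxk pxX iq'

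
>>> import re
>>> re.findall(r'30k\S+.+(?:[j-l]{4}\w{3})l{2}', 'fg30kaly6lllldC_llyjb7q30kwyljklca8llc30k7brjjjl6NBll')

['30kaly6lllldC_llyjb7q30kwyljklca8llc30k7brjjjl6NBll']

The pattern matches the literal '30k', then one or more of a non-whitespace character, then one or more of any character; then exactly 4 of a character in [j-l], then exactly 3 of a word character (non-capturing group); then exactly 2 of a literal 'l'.
Matches: at [2:53] → '30kaly6lllldC_llyjb7q30kwyljklca8llc30k7brjjjl6NBll'.
`findall` yields the raw match text (1 of them) because the pattern has no groups.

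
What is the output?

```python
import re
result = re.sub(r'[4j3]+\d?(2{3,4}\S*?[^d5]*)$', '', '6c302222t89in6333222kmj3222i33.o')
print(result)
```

6c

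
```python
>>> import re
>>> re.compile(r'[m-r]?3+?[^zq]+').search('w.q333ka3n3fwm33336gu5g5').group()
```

'q333ka3n3fwm33336gu5g5'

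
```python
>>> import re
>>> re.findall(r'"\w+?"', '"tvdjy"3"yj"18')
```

['"tvdjy"', '"yj"']

No capturing groups, so `findall` returns the 2 full match strings.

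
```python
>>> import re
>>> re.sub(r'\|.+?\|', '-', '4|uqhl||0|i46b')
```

'4--i46b'

The `?` after the quantifier makes it lazy — it takes as little as possible before letting the rest of the pattern try.
Matches: at [1:7] → '|uqhl|'; at [7:10] → '|0|'.
Every occurrence is swapped for '-'.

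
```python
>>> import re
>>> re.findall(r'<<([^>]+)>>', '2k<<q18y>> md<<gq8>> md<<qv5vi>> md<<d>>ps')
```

One capturing group, so `findall` returns just the captured substring from each match — 4 in all.

['q18y', 'gq8', 'qv5vi', 'd']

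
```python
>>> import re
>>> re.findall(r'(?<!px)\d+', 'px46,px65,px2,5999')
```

['6', '5', '5999']

Because the assertion is negative and zero-width, positions next to the forbidden text are skipped.
Scanning left to right: at [3:4] → '6'; at [8:9] → '5'; at [14:18] → '5999'.
Since nothing is captured, `findall` lists the 3 matched substrings directly.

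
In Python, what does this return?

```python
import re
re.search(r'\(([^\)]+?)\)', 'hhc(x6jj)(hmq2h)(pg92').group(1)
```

'x6jj'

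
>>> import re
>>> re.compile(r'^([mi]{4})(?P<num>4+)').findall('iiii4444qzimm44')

Pattern: anchored at the start of the string; then exactly 4 of one of [mi] (captured); then one or more of a literal '4' (captured as 'num').
`findall` packs the 2 group values into a tuple for every match.

[('iiii', '4444')]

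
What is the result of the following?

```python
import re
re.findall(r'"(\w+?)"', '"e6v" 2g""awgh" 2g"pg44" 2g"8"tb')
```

['e6v', 'awgh', 'pg44', '8']

`findall` collects group 1 from each match (4 total).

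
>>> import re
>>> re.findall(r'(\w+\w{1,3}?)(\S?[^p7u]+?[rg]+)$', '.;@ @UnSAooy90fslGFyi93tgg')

The pattern matches one or more of a word character, then 1 to 3 of a word character (lazy) (captured); then optionally a non-whitespace character, then one or more of any character except [p7u] (lazy), then one or more of one of [rg] (captured); then anchored at the end.
Matches: at [5:26] match 'UnSAooy90fslGFyi93tgg', groups = ('UnSAooy90fslGFyi93t', 'gg').
Multiple groups make `findall` return tuples — one 2-tuple for the one match.

[('UnSAooy90fslGFyi93t', 'gg')]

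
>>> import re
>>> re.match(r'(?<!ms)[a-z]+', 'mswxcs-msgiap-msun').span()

A negative assertion filters positions out without eating any characters.
With `match`, the pattern is implicitly anchored at the beginning.
The match spans [0:6] → 'mswxcs'.

(0, 6)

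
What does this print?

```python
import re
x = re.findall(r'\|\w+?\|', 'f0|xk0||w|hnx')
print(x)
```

Walking the string: at [2:7] → '|xk0|'; at [7:10] → '|w|'.
`findall` yields the raw match text (2 of them) because the pattern has no groups.

['|xk0|', '|w|']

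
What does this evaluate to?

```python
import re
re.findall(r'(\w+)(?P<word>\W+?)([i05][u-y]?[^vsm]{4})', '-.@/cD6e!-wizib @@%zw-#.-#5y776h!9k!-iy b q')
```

[('zw', '-#.-#', '5y776h'), ('9k', '!-', 'iy b q')]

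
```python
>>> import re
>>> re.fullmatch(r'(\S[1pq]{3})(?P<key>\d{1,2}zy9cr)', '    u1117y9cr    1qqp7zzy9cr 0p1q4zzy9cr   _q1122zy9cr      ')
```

None

`fullmatch` succeeds only if the pattern covers the string from start to end.
Here the pattern can't cover the whole string, so the call returns None.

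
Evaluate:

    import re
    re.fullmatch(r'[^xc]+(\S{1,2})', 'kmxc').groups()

This matches one or more of any character except [xc]; then 1 to 2 of a non-whitespace character (captured).
`fullmatch` succeeds only if the pattern covers the string from start to end.
The match spans [0:4] → 'kmxc'.
Captured: group 1 = 'xc'.

('xc',)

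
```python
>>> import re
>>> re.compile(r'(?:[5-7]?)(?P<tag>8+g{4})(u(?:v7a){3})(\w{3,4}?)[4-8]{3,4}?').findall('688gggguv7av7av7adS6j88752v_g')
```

[('88gggg', 'uv7av7av7a', 'dS6j')]

This matches optionally a character in [5-7] (non-capturing group); then one or more of the literal '8', then exactly 4 of the literal 'g' (captured as 'tag'); then the literal 'u', then the literal 'v7a' repeated 3 times (captured); then 3 to 4 of a word character (lazy) (captured); then 3 to 4 of a character in [4-8] (lazy).
Scanning left to right: at [0:24] match '688gggguv7av7av7adS6j887', groups = ('88gggg', 'uv7av7av7a', 'dS6j').
3 groups means the one result is a tuple of 3 captured strings — 1 here.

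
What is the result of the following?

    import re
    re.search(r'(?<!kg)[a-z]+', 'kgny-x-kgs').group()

'kgny'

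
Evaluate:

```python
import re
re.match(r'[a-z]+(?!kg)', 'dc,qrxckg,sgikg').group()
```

Because the assertion is negative and zero-width, positions next to the forbidden text are skipped.
`re.match` won't scan ahead — the pattern has to work from the very first character.
The match spans [0:2] → 'dc'.

'dc'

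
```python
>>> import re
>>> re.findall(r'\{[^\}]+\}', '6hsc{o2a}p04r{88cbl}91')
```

['{o2a}', '{88cbl}']

No capturing groups, so `findall` returns the 2 full match strings.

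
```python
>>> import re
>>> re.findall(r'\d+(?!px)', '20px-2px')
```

The negative lookaround is zero-width — it rules out positions where the adjacent text would match, without consuming anything.
No capturing groups, so `findall` returns the 1 full match string.

['2']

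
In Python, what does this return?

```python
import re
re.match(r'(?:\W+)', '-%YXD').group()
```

With `match`, the pattern is implicitly anchored at the beginning.
The match spans [0:2] → '-%'.

'-%'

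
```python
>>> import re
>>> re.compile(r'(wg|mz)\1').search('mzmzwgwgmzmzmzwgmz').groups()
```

('mz',)

The match spans [0:4] → 'mzmz'.
Captured: group 1 = 'mz'.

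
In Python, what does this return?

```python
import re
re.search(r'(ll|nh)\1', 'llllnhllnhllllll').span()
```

The backreference `\1` re-matches whatever the first group consumed, character for character.
The match spans [0:4] → 'llll'.

(0, 4)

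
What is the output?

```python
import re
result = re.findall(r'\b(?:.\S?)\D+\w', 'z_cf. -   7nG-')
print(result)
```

['z_cf. -   7']

Pattern: a word boundary (`\b`, zero-width); then any character, then optionally a non-whitespace character (non-capturing group); then one or more of a non-digit, then a word character.
Since nothing is captured, `findall` lists the 1 matched substring directly.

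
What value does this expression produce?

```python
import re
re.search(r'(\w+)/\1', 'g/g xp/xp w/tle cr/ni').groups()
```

A backreference is literal: `\1` must see the identical characters the first group matched.
`re.search` tries every starting position until one works.
The match spans [0:3] → 'g/g'.
Captured: group 1 = 'g'.

('g',)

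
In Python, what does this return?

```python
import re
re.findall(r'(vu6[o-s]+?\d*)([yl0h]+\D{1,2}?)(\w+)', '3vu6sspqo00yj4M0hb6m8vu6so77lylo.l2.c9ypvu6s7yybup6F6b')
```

[('vu6sspqo00', 'yj', '4M0hb6m8vu6so77lylo'), ('vu6s7', 'yyb', 'up6F6b')]

This matches the literal 'vu6', then one or more of a character in [o-s] (lazy), then zero or more of a digit (captured); then one or more of one of [yl0h], then 1 to 2 of a non-digit (lazy) (captured); then one or more of a word character (captured).
Scanning left to right: at [1:32] match 'vu6sspqo00yj4M0hb6m8vu6so77lylo', groups = ('vu6sspqo00', 'yj', '4M0hb6m8vu6so77lylo'); at [40:54] match 'vu6s7yybup6F6b', groups = ('vu6s7', 'yyb', 'up6F6b').
Multiple groups make `findall` return tuples — one 3-tuple for each match.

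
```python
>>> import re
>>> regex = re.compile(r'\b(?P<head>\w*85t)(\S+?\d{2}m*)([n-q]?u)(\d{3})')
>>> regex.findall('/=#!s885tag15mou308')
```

[('s885t', 'ag15m', 'ou', '308')]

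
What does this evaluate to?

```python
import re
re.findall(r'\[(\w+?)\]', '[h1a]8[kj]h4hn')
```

['h1a', 'kj']

With a single group, `findall` returns only what that group captured — 2 items.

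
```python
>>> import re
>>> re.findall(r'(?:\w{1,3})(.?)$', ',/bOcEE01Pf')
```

`findall` collects group 1 from the one match (1 total).

['f']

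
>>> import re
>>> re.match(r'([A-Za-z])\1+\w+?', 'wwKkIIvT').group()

A backreference is literal: `\1` must see the identical characters the first group matched.
`re.match` won't scan ahead — the pattern has to work from the very first character.
The match spans [0:3] → 'wwK'.
Captured: group 1 = 'w'.

'wwK'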